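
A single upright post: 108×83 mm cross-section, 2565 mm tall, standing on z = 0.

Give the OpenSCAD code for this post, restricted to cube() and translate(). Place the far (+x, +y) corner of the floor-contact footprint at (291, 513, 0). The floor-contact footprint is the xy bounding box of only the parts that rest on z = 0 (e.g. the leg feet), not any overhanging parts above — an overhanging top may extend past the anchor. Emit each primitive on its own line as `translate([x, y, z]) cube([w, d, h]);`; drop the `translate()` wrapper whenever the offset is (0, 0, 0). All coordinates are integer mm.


translate([183, 430, 0]) cube([108, 83, 2565]);


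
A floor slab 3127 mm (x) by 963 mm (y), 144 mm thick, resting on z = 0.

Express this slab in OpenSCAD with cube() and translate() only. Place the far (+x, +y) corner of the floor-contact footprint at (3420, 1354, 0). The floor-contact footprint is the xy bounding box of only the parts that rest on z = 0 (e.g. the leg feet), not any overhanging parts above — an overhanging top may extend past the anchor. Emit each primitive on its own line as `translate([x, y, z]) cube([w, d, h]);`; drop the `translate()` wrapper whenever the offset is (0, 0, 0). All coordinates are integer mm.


translate([293, 391, 0]) cube([3127, 963, 144]);


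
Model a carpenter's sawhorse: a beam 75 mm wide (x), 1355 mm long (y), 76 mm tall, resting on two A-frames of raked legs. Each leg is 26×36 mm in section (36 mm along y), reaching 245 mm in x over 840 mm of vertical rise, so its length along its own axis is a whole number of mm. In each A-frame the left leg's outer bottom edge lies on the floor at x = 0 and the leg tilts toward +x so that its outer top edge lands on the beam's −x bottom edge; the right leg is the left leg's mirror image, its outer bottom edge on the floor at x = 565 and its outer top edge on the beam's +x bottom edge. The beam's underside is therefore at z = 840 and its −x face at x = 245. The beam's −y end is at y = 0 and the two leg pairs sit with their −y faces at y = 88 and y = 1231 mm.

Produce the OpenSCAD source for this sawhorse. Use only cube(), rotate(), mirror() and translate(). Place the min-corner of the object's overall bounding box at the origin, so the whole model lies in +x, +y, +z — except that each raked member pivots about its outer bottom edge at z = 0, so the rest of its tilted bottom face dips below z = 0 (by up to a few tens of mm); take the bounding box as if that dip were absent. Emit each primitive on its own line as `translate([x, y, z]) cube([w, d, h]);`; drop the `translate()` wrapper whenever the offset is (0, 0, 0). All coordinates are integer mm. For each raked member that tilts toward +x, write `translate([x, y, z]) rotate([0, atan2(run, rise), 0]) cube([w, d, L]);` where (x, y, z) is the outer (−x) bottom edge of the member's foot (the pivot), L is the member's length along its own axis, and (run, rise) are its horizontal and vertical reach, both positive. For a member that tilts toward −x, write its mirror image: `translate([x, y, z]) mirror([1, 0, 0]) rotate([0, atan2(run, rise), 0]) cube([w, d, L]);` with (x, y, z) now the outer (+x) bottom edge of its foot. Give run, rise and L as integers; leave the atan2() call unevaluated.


// leg length = √(245² + 840²) = 875
// right-leg outer foot x = 2·245 + 75 = 565
// beam min-corner = (245, 0, 840)
translate([245, 0, 840]) cube([75, 1355, 76]);
translate([0, 88, 0]) rotate([0, atan2(245, 840), 0]) cube([26, 36, 875]);
translate([565, 88, 0]) mirror([1, 0, 0]) rotate([0, atan2(245, 840), 0]) cube([26, 36, 875]);
translate([0, 1231, 0]) rotate([0, atan2(245, 840), 0]) cube([26, 36, 875]);
translate([565, 1231, 0]) mirror([1, 0, 0]) rotate([0, atan2(245, 840), 0]) cube([26, 36, 875]);


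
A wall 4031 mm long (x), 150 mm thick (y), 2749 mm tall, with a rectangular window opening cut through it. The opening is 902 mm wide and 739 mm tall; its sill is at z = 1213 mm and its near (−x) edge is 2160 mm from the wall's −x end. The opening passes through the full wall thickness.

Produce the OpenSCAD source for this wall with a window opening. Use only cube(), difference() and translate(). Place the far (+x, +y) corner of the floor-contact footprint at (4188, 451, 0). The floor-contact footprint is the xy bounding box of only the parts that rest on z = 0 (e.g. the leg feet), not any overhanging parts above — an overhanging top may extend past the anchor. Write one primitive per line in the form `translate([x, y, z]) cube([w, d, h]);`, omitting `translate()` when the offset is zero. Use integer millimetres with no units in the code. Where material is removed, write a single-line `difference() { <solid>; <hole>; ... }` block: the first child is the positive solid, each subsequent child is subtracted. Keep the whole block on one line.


difference() { translate([157, 301, 0]) cube([4031, 150, 2749]); translate([2317, 301, 1213]) cube([902, 150, 739]); }


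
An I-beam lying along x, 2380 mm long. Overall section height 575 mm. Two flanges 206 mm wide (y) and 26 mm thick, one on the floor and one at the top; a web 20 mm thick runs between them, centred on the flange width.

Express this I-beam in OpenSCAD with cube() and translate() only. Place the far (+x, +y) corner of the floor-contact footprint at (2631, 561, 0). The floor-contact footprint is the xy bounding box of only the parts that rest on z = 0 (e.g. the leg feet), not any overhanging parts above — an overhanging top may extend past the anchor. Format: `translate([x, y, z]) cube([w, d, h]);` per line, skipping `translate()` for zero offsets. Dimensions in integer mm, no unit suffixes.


translate([251, 355, 0]) cube([2380, 206, 26]);
translate([251, 448, 26]) cube([2380, 20, 523]);
translate([251, 355, 549]) cube([2380, 206, 26]);


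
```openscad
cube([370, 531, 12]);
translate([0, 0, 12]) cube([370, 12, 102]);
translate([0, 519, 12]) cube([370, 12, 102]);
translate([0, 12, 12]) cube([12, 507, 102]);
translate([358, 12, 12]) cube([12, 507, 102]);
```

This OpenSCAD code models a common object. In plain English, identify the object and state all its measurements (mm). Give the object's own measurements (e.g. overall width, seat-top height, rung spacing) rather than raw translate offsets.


An open-topped rectangular box: outside dimensions 370×531×114 mm, with a uniform wall and base thickness of 12 mm. The base is a full 370×531 slab on the floor; four walls sit on top of the base. The front and back walls (the −y and +y sides) span the full width; the two side walls fit between them.


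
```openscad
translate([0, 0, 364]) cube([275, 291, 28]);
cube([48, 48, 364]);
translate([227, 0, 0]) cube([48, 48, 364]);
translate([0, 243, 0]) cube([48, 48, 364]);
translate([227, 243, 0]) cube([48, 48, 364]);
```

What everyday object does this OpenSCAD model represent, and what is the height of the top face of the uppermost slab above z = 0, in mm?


A stool. The seat height is 392 mm.

A 275×291×28 slab at z = 364 on four corner posts — a stool. The seat top is 364 + 28 = 392 mm.


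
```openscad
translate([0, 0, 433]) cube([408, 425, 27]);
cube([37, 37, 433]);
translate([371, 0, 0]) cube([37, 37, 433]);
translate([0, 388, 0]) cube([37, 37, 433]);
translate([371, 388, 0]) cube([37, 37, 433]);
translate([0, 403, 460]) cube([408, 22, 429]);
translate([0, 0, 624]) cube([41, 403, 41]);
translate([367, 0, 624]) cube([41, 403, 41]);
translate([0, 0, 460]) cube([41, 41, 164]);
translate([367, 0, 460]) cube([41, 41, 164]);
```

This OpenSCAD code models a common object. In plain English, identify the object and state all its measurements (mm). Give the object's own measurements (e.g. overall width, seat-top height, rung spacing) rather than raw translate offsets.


A chair. The seat is a 408×425×27 mm slab with its top at z = 460 mm, on four 37×37 mm corner legs (flush with the seat edges, standing on z = 0). A flat backrest 22 mm thick, 429 mm tall, spans the full seat width and rises from the seat top along its +y edge, rear face flush with the rear of the seat. Two armrests of 41×41 mm section run along each side from the seat's front edge to the front of the backrest, top faces 205 mm above the seat top and outer faces flush with the seat's x-edges; a 41×41 mm post under the front of each armrest stands on the seat at the front corner.


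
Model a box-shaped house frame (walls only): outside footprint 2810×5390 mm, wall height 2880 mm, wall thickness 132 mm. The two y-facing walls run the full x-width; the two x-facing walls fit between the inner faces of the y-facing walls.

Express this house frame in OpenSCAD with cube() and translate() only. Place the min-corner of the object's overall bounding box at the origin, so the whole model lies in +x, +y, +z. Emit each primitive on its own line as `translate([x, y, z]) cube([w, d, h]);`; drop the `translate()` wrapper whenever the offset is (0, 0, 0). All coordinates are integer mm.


cube([2810, 132, 2880]);
translate([0, 5258, 0]) cube([2810, 132, 2880]);
translate([0, 132, 0]) cube([132, 5126, 2880]);
translate([2678, 132, 0]) cube([132, 5126, 2880]);


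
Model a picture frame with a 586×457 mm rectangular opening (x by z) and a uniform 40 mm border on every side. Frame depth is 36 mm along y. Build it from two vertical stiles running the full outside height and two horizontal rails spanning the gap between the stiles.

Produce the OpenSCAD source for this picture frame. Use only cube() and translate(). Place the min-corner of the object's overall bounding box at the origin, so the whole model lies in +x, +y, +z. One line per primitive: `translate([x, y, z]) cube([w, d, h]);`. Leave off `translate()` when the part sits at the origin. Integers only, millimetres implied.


cube([40, 36, 537]);
translate([626, 0, 0]) cube([40, 36, 537]);
translate([40, 0, 0]) cube([586, 36, 40]);
translate([40, 0, 497]) cube([586, 36, 40]);


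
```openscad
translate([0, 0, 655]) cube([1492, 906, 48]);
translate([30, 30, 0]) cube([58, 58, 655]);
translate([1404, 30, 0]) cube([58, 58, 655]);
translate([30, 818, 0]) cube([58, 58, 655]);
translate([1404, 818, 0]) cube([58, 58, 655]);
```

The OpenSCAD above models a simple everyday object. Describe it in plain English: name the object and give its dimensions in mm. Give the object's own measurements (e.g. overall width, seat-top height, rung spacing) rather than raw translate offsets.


A table: top 1492 mm (x) × 906 mm (y), 48 mm thick, upper face at z = 703 mm, on four 58×58 mm square legs, each inset 30 mm from the nearest pair of top edges from z = 0 to the bottom of the top.


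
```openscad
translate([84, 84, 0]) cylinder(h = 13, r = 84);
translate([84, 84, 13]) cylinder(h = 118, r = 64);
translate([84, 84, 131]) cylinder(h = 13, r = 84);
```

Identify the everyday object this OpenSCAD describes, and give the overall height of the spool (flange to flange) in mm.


A spool. The overall height is 144 mm.

Three coaxial cylinders, large–small–large — a spool. Two 13 mm flanges and a 118 mm core give 13 + 118 + 13 = 144 mm.


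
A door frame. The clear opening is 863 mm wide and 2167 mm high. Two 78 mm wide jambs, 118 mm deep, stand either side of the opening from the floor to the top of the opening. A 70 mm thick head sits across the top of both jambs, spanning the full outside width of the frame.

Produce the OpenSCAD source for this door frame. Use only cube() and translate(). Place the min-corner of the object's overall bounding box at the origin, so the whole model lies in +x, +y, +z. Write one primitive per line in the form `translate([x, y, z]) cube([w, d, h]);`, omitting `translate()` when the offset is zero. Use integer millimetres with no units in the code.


cube([78, 118, 2167]);
translate([941, 0, 0]) cube([78, 118, 2167]);
translate([0, 0, 2167]) cube([1019, 118, 70]);


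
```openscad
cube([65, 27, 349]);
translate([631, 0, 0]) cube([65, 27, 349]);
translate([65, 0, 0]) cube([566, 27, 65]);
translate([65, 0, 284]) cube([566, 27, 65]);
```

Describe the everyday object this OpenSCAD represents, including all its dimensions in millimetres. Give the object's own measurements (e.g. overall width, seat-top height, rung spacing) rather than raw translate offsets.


A rectangular picture frame lying in the x–z plane (depth along y). The opening is 566 mm wide (x) by 219 mm tall (z), surrounded by a border 65 mm wide on all four sides. The frame is 27 mm deep and is made of two full-height vertical stiles with two horizontal rails fitted between them.


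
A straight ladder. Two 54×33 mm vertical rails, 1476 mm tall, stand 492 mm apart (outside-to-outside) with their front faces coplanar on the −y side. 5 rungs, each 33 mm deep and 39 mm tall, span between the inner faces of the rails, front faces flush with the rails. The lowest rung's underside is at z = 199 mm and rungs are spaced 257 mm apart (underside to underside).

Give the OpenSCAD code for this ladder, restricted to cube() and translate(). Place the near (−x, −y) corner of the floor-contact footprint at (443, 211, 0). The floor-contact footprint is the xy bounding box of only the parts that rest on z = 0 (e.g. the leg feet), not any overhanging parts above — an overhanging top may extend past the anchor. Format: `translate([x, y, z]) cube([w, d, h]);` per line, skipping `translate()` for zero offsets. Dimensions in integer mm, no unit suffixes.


translate([443, 211, 0]) cube([54, 33, 1476]);
translate([881, 211, 0]) cube([54, 33, 1476]);
translate([497, 211, 199]) cube([384, 33, 39]);
translate([497, 211, 456]) cube([384, 33, 39]);
translate([497, 211, 713]) cube([384, 33, 39]);
translate([497, 211, 970]) cube([384, 33, 39]);
translate([497, 211, 1227]) cube([384, 33, 39]);


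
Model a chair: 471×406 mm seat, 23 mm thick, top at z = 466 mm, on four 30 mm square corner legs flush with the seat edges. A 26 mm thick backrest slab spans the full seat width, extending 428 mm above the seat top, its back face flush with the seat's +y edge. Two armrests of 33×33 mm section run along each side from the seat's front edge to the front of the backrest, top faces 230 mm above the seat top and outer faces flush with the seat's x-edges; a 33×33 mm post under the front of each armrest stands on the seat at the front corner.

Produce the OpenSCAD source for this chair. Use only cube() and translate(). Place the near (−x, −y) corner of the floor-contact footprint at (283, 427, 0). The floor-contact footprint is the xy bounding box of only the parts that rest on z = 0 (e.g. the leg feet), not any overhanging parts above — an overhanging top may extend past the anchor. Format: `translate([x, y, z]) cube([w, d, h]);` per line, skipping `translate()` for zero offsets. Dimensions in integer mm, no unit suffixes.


translate([283, 427, 443]) cube([471, 406, 23]);
translate([283, 427, 0]) cube([30, 30, 443]);
translate([724, 427, 0]) cube([30, 30, 443]);
translate([283, 803, 0]) cube([30, 30, 443]);
translate([724, 803, 0]) cube([30, 30, 443]);
translate([283, 807, 466]) cube([471, 26, 428]);
translate([283, 427, 663]) cube([33, 380, 33]);
translate([721, 427, 663]) cube([33, 380, 33]);
translate([283, 427, 466]) cube([33, 33, 197]);
translate([721, 427, 466]) cube([33, 33, 197]);


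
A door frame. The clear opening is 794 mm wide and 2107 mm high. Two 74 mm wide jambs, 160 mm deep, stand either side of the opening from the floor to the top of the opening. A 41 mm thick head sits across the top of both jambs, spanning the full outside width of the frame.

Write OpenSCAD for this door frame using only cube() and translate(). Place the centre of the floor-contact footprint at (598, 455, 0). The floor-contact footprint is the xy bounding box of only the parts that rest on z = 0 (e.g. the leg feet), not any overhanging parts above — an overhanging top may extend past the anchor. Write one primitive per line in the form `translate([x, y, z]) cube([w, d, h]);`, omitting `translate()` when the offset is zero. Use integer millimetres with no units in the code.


translate([127, 375, 0]) cube([74, 160, 2107]);
translate([995, 375, 0]) cube([74, 160, 2107]);
translate([127, 375, 2107]) cube([942, 160, 41]);


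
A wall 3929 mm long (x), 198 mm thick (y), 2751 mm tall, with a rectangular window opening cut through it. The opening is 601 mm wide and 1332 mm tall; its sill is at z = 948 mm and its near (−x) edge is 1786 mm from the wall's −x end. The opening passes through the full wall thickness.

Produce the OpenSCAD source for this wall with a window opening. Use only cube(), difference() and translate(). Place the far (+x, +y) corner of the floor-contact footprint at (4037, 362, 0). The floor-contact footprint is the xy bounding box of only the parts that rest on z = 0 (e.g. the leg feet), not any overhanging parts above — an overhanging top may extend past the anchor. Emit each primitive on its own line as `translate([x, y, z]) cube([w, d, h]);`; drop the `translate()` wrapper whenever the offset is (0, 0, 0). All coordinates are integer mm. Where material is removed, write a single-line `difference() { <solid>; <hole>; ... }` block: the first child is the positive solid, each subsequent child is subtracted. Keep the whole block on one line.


difference() { translate([108, 164, 0]) cube([3929, 198, 2751]); translate([1894, 164, 948]) cube([601, 198, 1332]); }


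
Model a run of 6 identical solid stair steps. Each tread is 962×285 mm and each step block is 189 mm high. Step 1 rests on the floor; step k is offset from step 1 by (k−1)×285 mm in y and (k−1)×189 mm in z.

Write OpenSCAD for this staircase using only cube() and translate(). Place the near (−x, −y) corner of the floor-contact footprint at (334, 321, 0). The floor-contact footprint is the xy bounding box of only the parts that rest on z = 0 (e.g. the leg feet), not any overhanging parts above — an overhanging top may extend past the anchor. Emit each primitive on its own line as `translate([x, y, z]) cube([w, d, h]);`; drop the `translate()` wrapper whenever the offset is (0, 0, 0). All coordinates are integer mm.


translate([334, 321, 0]) cube([962, 285, 189]);
translate([334, 606, 189]) cube([962, 285, 189]);
translate([334, 891, 378]) cube([962, 285, 189]);
translate([334, 1176, 567]) cube([962, 285, 189]);
translate([334, 1461, 756]) cube([962, 285, 189]);
translate([334, 1746, 945]) cube([962, 285, 189]);


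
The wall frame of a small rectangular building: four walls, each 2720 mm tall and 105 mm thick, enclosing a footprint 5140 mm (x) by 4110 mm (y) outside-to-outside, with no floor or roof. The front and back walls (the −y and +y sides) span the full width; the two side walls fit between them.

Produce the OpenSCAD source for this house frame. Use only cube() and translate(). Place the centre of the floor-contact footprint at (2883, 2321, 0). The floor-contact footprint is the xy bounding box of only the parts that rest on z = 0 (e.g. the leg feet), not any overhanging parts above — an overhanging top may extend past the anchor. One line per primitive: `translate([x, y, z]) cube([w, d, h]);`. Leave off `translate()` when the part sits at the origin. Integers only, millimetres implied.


translate([313, 266, 0]) cube([5140, 105, 2720]);
translate([313, 4271, 0]) cube([5140, 105, 2720]);
translate([313, 371, 0]) cube([105, 3900, 2720]);
translate([5348, 371, 0]) cube([105, 3900, 2720]);


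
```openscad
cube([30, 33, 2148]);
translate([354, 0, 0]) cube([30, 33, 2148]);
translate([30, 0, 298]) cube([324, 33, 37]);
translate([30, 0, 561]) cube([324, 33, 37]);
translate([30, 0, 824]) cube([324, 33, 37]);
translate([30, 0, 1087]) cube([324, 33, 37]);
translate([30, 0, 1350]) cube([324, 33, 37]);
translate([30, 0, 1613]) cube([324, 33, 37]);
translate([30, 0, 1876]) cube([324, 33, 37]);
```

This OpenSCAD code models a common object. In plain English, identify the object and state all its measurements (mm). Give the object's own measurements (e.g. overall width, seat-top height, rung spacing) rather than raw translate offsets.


A straight ladder. Two 30×33 mm vertical rails, 2148 mm tall, stand 384 mm apart (outside-to-outside) with their front faces coplanar on the −y side. 7 rungs, each 33 mm deep and 37 mm tall, span between the inner faces of the rails, front faces flush with the rails. The lowest rung's underside is at z = 298 mm and rungs are spaced 263 mm apart (underside to underside).


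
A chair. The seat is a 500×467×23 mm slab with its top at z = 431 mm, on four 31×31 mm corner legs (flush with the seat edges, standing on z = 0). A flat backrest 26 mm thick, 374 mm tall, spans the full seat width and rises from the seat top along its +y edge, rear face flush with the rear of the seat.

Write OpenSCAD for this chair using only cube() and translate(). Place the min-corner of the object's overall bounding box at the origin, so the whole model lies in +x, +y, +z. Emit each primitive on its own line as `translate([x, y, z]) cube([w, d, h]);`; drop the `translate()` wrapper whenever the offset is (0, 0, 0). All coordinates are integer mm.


translate([0, 0, 408]) cube([500, 467, 23]);
cube([31, 31, 408]);
translate([469, 0, 0]) cube([31, 31, 408]);
translate([0, 436, 0]) cube([31, 31, 408]);
translate([469, 436, 0]) cube([31, 31, 408]);
translate([0, 441, 431]) cube([500, 26, 374]);


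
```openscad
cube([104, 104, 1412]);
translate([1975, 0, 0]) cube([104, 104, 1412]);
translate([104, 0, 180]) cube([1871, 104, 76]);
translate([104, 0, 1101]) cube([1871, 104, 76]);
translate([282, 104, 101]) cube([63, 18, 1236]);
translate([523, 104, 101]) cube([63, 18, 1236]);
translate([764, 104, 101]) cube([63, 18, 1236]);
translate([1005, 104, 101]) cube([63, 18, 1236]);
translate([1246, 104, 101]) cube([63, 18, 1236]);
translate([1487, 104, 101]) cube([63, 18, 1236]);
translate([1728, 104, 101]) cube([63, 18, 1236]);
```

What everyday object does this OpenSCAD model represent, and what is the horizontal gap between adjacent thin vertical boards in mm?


A fence section. The picket gap is 178 mm.

Two posts, two rails, 7 pickets — a fence section. Span 1871 mm holds 7 pickets of 63 mm with 8 equal gaps: ⌊(1871 − 7·63) / 8⌋ = 178 mm.


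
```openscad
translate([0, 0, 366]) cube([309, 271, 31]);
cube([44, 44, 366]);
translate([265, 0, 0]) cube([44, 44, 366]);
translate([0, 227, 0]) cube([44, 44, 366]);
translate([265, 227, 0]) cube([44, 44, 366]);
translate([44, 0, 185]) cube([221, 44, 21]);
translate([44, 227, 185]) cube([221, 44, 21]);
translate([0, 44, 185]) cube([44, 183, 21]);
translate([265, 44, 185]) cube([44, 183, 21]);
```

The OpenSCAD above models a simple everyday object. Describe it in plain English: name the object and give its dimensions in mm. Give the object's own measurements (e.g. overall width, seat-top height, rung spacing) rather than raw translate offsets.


A four-legged stool. The seat is a 309×271×31 mm slab whose top surface is at z = 397 mm; four square legs, each 44×44 mm in cross-section, run from the floor (z = 0) to the underside of the seat, each flush with a corner of the seat. Four stretchers, 44 mm wide and 21 mm tall, connect adjacent legs with their undersides at z = 185 mm, each running between the inner faces of the legs it joins and aligned with the legs' outer faces on the other axis.


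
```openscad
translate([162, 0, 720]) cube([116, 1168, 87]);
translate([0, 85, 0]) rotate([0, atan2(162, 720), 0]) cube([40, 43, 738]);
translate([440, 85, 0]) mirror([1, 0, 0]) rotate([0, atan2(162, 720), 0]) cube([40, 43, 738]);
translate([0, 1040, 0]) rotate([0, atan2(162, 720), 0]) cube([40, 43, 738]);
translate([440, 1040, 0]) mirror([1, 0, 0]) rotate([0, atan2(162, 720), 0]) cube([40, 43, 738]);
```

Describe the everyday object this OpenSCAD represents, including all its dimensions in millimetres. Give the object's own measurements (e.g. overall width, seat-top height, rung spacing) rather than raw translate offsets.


A sawhorse. A 116×1168×87 mm beam (x, y, z) sits on two A-frame leg pairs. Each pair is two raked legs of 40×43 mm section (43 mm along y) splaying symmetrically in x. Each leg rises 720 mm vertically over 162 mm of horizontal reach and is 738 mm long along its own axis. Every leg's outer bottom edge rests on the floor and its outer top edge meets a bottom edge of the beam — the left legs (tilting toward +x) meet the beam's −x bottom edge, the right legs (their mirror images, tilting toward −x) meet its +x bottom edge — so the leg tops tuck under the beam, the beam's underside is 720 mm above the floor, and the feet are 440 mm apart outside-to-outside with the beam centred between them. The two leg pairs are set in 85 mm from either end of the beam.


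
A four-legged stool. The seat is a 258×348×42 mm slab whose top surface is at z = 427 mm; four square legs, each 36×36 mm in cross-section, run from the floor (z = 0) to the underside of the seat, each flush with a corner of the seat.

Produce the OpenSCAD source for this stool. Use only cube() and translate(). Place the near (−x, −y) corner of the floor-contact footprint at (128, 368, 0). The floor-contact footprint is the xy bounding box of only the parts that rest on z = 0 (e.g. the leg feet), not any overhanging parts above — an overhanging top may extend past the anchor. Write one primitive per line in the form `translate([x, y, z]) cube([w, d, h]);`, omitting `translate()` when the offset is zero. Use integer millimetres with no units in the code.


translate([128, 368, 385]) cube([258, 348, 42]);
translate([128, 368, 0]) cube([36, 36, 385]);
translate([350, 368, 0]) cube([36, 36, 385]);
translate([128, 680, 0]) cube([36, 36, 385]);
translate([350, 680, 0]) cube([36, 36, 385]);


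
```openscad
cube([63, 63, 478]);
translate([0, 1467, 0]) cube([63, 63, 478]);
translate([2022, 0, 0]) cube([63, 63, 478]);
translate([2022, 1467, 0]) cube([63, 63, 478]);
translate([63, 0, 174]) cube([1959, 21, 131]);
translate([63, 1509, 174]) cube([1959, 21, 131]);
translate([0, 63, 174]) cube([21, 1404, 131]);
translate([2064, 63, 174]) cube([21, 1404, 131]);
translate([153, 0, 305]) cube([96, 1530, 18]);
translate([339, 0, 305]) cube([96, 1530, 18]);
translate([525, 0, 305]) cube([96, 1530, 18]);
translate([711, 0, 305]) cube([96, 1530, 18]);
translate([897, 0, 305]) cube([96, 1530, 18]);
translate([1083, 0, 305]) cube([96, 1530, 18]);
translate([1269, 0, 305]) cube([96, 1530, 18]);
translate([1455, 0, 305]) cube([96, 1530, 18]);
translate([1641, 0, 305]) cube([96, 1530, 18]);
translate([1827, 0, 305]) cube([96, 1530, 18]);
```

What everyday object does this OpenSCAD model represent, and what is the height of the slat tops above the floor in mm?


A bed frame. The slat-top height is 323 mm.

Four posts, four rails, and a row of slats — a bed frame. Slats sit on the rails at z = 174 + 131 = 305; with slat thickness 18, the top is 323 mm.


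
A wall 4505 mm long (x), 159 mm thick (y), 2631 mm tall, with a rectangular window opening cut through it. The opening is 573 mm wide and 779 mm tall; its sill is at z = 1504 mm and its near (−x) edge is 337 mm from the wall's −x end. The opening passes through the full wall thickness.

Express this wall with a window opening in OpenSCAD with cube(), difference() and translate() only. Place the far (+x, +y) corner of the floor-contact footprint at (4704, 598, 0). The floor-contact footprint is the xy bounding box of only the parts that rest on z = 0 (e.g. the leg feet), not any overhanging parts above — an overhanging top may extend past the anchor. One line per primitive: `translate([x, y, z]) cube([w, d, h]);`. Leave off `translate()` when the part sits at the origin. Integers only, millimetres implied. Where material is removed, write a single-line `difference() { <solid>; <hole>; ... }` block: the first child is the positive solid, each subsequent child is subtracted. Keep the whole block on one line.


difference() { translate([199, 439, 0]) cube([4505, 159, 2631]); translate([536, 439, 1504]) cube([573, 159, 779]); }


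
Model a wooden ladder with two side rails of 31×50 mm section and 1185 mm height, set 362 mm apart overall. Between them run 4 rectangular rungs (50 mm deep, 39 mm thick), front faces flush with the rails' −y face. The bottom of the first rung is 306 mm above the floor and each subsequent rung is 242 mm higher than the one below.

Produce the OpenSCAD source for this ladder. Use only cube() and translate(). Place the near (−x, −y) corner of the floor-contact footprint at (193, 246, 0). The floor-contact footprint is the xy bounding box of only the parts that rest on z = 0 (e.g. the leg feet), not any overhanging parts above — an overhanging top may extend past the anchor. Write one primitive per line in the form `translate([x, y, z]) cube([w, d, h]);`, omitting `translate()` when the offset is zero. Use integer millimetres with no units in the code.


translate([193, 246, 0]) cube([31, 50, 1185]);
translate([524, 246, 0]) cube([31, 50, 1185]);
translate([224, 246, 306]) cube([300, 50, 39]);
translate([224, 246, 548]) cube([300, 50, 39]);
translate([224, 246, 790]) cube([300, 50, 39]);
translate([224, 246, 1032]) cube([300, 50, 39]);


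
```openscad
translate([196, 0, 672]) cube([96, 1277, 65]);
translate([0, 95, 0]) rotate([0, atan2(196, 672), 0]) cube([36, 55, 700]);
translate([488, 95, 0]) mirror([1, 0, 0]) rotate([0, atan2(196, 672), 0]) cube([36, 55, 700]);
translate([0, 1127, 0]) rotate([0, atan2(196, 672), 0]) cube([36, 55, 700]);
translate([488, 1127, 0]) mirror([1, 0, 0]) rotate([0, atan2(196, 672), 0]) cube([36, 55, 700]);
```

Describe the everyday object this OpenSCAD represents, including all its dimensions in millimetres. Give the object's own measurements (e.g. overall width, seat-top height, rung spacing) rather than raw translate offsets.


A sawhorse. A 96×1277×65 mm beam (x, y, z) sits on two A-frame leg pairs. Each pair is two raked legs of 36×55 mm section (55 mm along y) splaying symmetrically in x. Each leg rises 672 mm vertically over 196 mm of horizontal reach and is 700 mm long along its own axis. Every leg's outer bottom edge rests on the floor and its outer top edge meets a bottom edge of the beam — the left legs (tilting toward +x) meet the beam's −x bottom edge, the right legs (their mirror images, tilting toward −x) meet its +x bottom edge — so the leg tops tuck under the beam, the beam's underside is 672 mm above the floor, and the feet are 488 mm apart outside-to-outside with the beam centred between them. The two leg pairs are set in 95 mm from either end of the beam.


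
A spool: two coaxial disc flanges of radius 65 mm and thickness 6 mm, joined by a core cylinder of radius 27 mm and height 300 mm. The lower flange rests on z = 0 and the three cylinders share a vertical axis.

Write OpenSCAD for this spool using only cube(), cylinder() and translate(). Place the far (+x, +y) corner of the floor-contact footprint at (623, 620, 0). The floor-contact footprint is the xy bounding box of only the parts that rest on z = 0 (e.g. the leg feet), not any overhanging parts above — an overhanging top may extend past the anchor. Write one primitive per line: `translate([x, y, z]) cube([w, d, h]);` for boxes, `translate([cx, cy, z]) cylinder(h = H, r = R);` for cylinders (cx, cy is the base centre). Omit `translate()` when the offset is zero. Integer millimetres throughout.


translate([558, 555, 0]) cylinder(h = 6, r = 65);
translate([558, 555, 6]) cylinder(h = 300, r = 27);
translate([558, 555, 306]) cylinder(h = 6, r = 65);


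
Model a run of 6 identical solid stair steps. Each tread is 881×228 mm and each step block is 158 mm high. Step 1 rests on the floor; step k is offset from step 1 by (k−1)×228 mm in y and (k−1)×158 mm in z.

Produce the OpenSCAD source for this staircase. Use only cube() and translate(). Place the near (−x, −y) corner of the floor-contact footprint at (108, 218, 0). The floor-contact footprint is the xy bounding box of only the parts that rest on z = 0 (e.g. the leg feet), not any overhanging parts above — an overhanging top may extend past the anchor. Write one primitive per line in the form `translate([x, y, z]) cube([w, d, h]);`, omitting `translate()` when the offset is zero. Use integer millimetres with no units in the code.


translate([108, 218, 0]) cube([881, 228, 158]);
translate([108, 446, 158]) cube([881, 228, 158]);
translate([108, 674, 316]) cube([881, 228, 158]);
translate([108, 902, 474]) cube([881, 228, 158]);
translate([108, 1130, 632]) cube([881, 228, 158]);
translate([108, 1358, 790]) cube([881, 228, 158]);


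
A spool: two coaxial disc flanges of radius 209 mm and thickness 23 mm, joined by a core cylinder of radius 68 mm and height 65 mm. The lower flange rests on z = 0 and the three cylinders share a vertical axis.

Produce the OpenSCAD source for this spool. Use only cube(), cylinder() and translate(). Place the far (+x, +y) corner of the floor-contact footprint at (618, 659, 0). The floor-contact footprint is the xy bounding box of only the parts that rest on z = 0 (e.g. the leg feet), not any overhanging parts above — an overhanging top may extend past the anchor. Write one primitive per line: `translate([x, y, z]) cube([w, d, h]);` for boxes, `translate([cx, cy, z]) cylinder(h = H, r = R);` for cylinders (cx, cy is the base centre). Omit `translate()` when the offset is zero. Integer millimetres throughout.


translate([409, 450, 0]) cylinder(h = 23, r = 209);
translate([409, 450, 23]) cylinder(h = 65, r = 68);
translate([409, 450, 88]) cylinder(h = 23, r = 209);


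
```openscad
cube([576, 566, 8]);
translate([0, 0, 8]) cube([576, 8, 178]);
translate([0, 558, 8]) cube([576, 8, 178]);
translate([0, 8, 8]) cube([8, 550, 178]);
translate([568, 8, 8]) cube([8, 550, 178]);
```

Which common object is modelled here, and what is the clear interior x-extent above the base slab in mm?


An open box. The internal width is 560 mm.

A 576×566 base slab with four walls standing on it — an open box. The base is 576 mm wide and the walls are 8 mm thick, so the internal width is 576 − 2 × 8 = 560 mm.


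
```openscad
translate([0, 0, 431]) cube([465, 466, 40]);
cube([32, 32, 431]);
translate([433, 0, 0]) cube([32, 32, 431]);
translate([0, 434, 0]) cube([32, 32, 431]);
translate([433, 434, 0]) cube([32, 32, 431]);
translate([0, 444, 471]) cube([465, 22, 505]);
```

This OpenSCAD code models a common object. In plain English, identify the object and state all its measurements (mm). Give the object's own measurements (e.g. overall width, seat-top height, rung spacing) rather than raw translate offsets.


A chair. The seat is a 465×466×40 mm slab with its top at z = 471 mm, on four 32×32 mm corner legs (flush with the seat edges, standing on z = 0). A flat backrest 22 mm thick, 505 mm tall, spans the full seat width and rises from the seat top along its +y edge, rear face flush with the rear of the seat.


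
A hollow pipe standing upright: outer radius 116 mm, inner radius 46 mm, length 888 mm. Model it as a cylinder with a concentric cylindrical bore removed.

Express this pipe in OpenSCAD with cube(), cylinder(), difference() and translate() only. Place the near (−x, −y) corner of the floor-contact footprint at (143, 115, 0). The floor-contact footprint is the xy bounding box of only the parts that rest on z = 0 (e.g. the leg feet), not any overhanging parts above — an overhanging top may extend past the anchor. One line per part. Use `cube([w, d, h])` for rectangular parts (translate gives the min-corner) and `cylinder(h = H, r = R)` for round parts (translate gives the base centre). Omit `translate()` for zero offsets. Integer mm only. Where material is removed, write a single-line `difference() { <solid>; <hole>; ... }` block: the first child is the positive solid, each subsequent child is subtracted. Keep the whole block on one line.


difference() { translate([259, 231, 0]) cylinder(h = 888, r = 116); translate([259, 231, 0]) cylinder(h = 888, r = 46); }


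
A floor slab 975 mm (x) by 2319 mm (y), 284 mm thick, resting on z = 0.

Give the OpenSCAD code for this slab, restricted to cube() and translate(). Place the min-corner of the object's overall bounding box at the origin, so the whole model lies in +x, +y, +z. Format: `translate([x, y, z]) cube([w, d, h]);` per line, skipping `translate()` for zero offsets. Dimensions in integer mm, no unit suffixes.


cube([975, 2319, 284]);


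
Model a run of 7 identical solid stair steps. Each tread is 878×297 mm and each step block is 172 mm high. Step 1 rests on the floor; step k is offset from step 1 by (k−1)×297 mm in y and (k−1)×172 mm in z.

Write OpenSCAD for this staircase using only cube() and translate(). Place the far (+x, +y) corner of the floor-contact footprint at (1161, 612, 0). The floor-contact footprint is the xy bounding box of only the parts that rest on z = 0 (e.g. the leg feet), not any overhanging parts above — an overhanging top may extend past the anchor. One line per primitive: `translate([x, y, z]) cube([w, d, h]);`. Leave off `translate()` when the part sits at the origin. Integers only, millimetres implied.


translate([283, 315, 0]) cube([878, 297, 172]);
translate([283, 612, 172]) cube([878, 297, 172]);
translate([283, 909, 344]) cube([878, 297, 172]);
translate([283, 1206, 516]) cube([878, 297, 172]);
translate([283, 1503, 688]) cube([878, 297, 172]);
translate([283, 1800, 860]) cube([878, 297, 172]);
translate([283, 2097, 1032]) cube([878, 297, 172]);


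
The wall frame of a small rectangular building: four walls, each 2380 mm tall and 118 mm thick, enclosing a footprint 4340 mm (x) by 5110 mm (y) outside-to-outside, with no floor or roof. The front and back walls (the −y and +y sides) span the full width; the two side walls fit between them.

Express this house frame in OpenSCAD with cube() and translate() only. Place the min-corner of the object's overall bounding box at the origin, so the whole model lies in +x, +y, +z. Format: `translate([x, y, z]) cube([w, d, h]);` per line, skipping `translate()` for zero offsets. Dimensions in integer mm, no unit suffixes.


cube([4340, 118, 2380]);
translate([0, 4992, 0]) cube([4340, 118, 2380]);
translate([0, 118, 0]) cube([118, 4874, 2380]);
translate([4222, 118, 0]) cube([118, 4874, 2380]);


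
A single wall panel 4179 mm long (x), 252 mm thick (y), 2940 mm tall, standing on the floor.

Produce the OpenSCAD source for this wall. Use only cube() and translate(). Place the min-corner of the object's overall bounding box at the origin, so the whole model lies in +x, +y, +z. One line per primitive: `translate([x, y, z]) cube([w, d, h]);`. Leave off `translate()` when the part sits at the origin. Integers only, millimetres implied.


cube([4179, 252, 2940]);


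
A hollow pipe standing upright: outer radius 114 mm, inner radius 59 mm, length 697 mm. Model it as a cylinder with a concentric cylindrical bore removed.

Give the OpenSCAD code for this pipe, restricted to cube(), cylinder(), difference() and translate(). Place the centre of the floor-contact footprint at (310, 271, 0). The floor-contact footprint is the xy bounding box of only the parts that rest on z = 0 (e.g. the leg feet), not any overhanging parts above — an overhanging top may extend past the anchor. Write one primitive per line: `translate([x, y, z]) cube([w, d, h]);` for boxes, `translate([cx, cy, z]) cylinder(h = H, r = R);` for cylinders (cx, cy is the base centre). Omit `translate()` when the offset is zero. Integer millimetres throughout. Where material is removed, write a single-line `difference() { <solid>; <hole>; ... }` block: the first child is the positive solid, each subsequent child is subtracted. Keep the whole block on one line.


difference() { translate([310, 271, 0]) cylinder(h = 697, r = 114); translate([310, 271, 0]) cylinder(h = 697, r = 59); }


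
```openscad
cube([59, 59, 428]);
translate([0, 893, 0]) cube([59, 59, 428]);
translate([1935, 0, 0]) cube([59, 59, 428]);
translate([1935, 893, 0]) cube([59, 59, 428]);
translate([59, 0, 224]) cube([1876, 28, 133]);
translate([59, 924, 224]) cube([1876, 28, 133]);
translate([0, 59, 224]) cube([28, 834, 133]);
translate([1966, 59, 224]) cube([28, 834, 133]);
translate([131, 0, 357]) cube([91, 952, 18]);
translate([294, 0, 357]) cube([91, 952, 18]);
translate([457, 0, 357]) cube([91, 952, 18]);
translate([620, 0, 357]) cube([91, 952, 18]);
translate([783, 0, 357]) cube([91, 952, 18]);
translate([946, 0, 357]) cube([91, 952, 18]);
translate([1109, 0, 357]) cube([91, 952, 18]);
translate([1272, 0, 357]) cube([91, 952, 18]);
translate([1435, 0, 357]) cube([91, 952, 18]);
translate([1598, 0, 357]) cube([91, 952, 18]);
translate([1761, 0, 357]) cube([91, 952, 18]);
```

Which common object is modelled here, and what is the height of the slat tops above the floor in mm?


A bed frame. The slat-top height is 375 mm.

Four posts, four rails, and a row of slats — a bed frame. Slats sit on the rails at z = 224 + 133 = 357; with slat thickness 18, the top is 375 mm.
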